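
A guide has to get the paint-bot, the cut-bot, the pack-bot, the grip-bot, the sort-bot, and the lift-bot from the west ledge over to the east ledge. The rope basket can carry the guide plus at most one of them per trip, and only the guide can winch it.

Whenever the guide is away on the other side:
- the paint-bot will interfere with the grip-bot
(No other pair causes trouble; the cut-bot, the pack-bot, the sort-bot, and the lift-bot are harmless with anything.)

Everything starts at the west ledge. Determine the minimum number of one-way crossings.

11

Counting alone: the guide can take at most 1 across per trip to the east ledge, so moving all 6 needs at least 6 loaded trips out, with a return between consecutive ones — at least 11 crossings.
The plan below uses exactly 11 crossings, so it is optimal:
1. Guide goes to the east ledge with the paint-bot.
2. Guide goes back to the west ledge alone.
3. Guide goes to the east ledge with the cut-bot.
4. Guide goes back to the west ledge alone.
5. Guide goes to the east ledge with the pack-bot.
6. Guide goes back to the west ledge alone.
7. Guide goes to the east ledge with the sort-bot.
8. Guide goes back to the west ledge alone.
9. Guide goes to the east ledge with the lift-bot.
10. Guide goes back to the west ledge alone.
11. Guide goes to the east ledge with the grip-bot.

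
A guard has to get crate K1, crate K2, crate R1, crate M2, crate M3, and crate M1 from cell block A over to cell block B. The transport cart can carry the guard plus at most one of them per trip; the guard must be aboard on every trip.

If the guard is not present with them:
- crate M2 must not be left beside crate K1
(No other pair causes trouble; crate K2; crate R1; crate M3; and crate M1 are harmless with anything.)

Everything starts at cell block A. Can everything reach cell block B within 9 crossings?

Counting alone: the guard can take at most 1 across per trip to cell block B, so moving all 6 needs at least 6 loaded trips out, with a return between consecutive ones — at least 11 crossings.
Since 9 < 11, 9 crossings cannot be enough. (The shortest complete plan in fact takes 11:)
1. Guard goes to cell block B with crate K1.
2. Guard goes back to cell block A alone.
3. Guard goes to cell block B with crate K2.
4. Guard goes back to cell block A alone.
5. Guard goes to cell block B with crate R1.
6. Guard goes back to cell block A alone.
7. Guard goes to cell block B with crate M3.
8. Guard goes back to cell block A alone.
9. Guard goes to cell block B with crate M1.
10. Guard goes back to cell block A alone.
11. Guard goes to cell block B with crate M2.

No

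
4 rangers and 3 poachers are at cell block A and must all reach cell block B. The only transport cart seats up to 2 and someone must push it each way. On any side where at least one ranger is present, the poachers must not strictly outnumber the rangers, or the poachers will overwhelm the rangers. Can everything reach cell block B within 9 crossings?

Counting alone: each trip to cell block B takes at most 2 across and each return brings at least 1 back, so after t trips out (and t−1 returns) at most 2t − (t−1) of the 7 are across; that first reaches 7 at t = 6, so at least 11 crossings are needed.
Since 9 < 11, 9 crossings cannot be enough. (The shortest complete plan in fact takes 11:)
1. 2 poachers → cell block B.  (cell block A: 4R 1P; cell block B: 0R 2P)
2. 1 poacher ← cell block A.  (cell block A: 4R 2P; cell block B: 0R 1P)
3. 2 poachers → cell block B.  (cell block A: 4R 0P; cell block B: 0R 3P)
4. 1 poacher ← cell block A.  (cell block A: 4R 1P; cell block B: 0R 2P)
5. 2 rangers → cell block B.  (cell block A: 2R 1P; cell block B: 2R 2P)
6. 1 poacher ← cell block A.  (cell block A: 2R 2P; cell block B: 2R 1P)
7. 1 ranger and 1 poacher → cell block B.  (cell block A: 1R 1P; cell block B: 3R 2P)
8. 1 ranger ← cell block A.  (cell block A: 2R 1P; cell block B: 2R 2P)
9. 1 ranger and 1 poacher → cell block B.  (cell block A: 1R 0P; cell block B: 3R 3P)
10. 1 poacher ← cell block A.  (cell block A: 1R 1P; cell block B: 3R 2P)
11. 1 ranger and 1 poacher → cell block B.  (cell block A: 0R 0P; cell block B: 4R 3P)

No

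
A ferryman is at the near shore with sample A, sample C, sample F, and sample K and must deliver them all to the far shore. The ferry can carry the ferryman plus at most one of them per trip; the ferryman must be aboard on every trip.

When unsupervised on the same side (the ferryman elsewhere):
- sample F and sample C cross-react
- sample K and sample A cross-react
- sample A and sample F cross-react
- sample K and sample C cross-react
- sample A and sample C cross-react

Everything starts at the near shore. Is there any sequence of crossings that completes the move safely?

No

Whatever the first load, the items left behind include a forbidden pair without the ferryman. No opening move is safe, so no plan exists.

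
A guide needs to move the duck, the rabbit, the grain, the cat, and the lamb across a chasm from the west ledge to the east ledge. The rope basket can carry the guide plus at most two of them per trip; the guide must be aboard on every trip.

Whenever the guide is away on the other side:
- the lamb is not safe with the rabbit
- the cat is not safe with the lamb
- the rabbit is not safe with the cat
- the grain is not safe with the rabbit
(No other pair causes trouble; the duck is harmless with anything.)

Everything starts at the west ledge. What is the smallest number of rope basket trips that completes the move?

Counting alone: the guide can take at most 2 across per trip to the east ledge, so moving all 5 needs at least 3 loaded trips out, with a return between consecutive ones — at least 5 crossings.
The safety rule pushes this higher. Following every safe sequence of crossings, the most of the 5 that can be at the east ledge as the rope basket arrives there on crossing 5 is 4 — never all 5.
So no plan with fewer than 7 crossings exists, and this one achieves 7:
1. Guide goes to the east ledge with the cat and the rabbit.
2. Guide goes back to the west ledge with the rabbit.
3. Guide goes to the east ledge with the duck and the rabbit.
4. Guide goes back to the west ledge with the rabbit.
5. Guide goes to the east ledge with the grain and the rabbit.
6. Guide goes back to the west ledge with the rabbit.
7. Guide goes to the east ledge with the lamb and the rabbit.

7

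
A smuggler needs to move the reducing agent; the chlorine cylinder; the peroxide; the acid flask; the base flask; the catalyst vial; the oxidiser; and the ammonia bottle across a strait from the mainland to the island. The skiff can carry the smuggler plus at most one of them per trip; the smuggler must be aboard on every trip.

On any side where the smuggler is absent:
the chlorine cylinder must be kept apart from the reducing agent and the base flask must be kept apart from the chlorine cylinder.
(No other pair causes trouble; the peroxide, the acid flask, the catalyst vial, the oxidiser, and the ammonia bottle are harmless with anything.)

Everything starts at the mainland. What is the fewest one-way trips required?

17

Counting alone: the smuggler can take at most 1 across per trip to the island, so moving all 8 needs at least 8 loaded trips out, with a return between consecutive ones — at least 15 crossings.
The safety rule pushes this higher. Following every safe sequence of crossings, the most of the 8 that can be at the island as the skiff arrives there on crossing 15 is 7 — never all 8.
So no plan with fewer than 17 crossings exists, and this one achieves 17:
1. Smuggler goes to the island with the chlorine cylinder.
2. Smuggler goes back to the mainland alone.
3. Smuggler goes to the island with the reducing agent.
4. Smuggler goes back to the mainland with the chlorine cylinder.
5. Smuggler goes to the island with the base flask.
6. Smuggler goes back to the mainland alone.
7. Smuggler goes to the island with the peroxide.
8. Smuggler goes back to the mainland alone.
9. Smuggler goes to the island with the acid flask.
10. Smuggler goes back to the mainland alone.
11. Smuggler goes to the island with the catalyst vial.
12. Smuggler goes back to the mainland alone.
13. Smuggler goes to the island with the oxidiser.
14. Smuggler goes back to the mainland alone.
15. Smuggler goes to the island with the ammonia bottle.
16. Smuggler goes back to the mainland alone.
17. Smuggler goes to the island with the chlorine cylinder.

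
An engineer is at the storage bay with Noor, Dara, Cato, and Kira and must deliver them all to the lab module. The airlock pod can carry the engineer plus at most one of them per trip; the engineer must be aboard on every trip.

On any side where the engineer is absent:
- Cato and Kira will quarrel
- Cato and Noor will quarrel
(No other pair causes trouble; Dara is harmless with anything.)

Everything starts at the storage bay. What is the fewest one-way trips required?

9

Counting alone: the engineer can take at most 1 across per trip to the lab module, so moving all 4 needs at least 4 loaded trips out, with a return between consecutive ones — at least 7 crossings.
The safety rule pushes this higher. Following every safe sequence of crossings, the most of the 4 that can be at the lab module as the airlock pod arrives there on crossing 7 is 3 — never all 4.
So no plan with fewer than 9 crossings exists, and this one achieves 9:
1. Engineer goes to the lab module with Cato.
2. Engineer goes back to the storage bay alone.
3. Engineer goes to the lab module with Noor.
4. Engineer goes back to the storage bay with Cato.
5. Engineer goes to the lab module with Kira.
6. Engineer goes back to the storage bay alone.
7. Engineer goes to the lab module with Dara.
8. Engineer goes back to the storage bay alone.
9. Engineer goes to the lab module with Cato.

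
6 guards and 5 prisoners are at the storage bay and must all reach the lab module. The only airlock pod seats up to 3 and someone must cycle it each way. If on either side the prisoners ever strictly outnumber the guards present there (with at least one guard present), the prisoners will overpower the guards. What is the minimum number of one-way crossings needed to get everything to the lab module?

9

Counting alone: each trip to the lab module takes at most 3 across and each return brings at least 1 back, so after t trips out (and t−1 returns) at most 3t − (t−1) of the 11 are across; that first reaches 11 at t = 5, so at least 9 crossings are needed.
The plan below uses exactly 9 crossings, so it is optimal:
1. 3 prisoners → the lab module.  (the storage bay: 6G 2P; the lab module: 0G 3P)
2. 1 prisoner ← the storage bay.  (the storage bay: 6G 3P; the lab module: 0G 2P)
3. 3 guards → the lab module.  (the storage bay: 3G 3P; the lab module: 3G 2P)
4. 1 guard ← the storage bay.  (the storage bay: 4G 3P; the lab module: 2G 2P)
5. 2 guards and 1 prisoner → the lab module.  (the storage bay: 2G 2P; the lab module: 4G 3P)
6. 1 guard ← the storage bay.  (the storage bay: 3G 2P; the lab module: 3G 3P)
7. 2 guards and 1 prisoner → the lab module.  (the storage bay: 1G 1P; the lab module: 5G 4P)
8. 1 guard ← the storage bay.  (the storage bay: 2G 1P; the lab module: 4G 4P)
9. 2 guards and 1 prisoner → the lab module.  (the storage bay: 0G 0P; the lab module: 6G 5P)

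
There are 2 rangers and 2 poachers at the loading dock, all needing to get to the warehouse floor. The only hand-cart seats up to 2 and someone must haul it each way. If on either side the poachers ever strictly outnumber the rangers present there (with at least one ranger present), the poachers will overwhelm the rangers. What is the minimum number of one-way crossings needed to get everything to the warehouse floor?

5

Counting alone: each trip to the warehouse floor takes at most 2 across and each return brings at least 1 back, so after t trips out (and t−1 returns) at most 2t − (t−1) of the 4 are across; that first reaches 4 at t = 3, so at least 5 crossings are needed.
The plan below uses exactly 5 crossings, so it is optimal:
1. 2 poachers → the warehouse floor.  (the loading dock: 2R 0P; the warehouse floor: 0R 2P)
2. 1 poacher ← the loading dock.  (the loading dock: 2R 1P; the warehouse floor: 0R 1P)
3. 2 rangers → the warehouse floor.  (the loading dock: 0R 1P; the warehouse floor: 2R 1P)
4. 1 poacher ← the loading dock.  (the loading dock: 0R 2P; the warehouse floor: 2R 0P)
5. 2 poachers → the warehouse floor.  (the loading dock: 0R 0P; the warehouse floor: 2R 2P)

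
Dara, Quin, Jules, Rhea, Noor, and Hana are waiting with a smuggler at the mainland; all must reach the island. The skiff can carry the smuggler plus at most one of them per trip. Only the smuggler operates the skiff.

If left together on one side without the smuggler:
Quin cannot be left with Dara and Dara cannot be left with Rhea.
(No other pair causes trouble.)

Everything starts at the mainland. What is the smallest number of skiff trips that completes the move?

13

Counting alone: the smuggler can take at most 1 across per trip to the island, so moving all 6 needs at least 6 loaded trips out, with a return between consecutive ones — at least 11 crossings.
The safety rule pushes this higher. Following every safe sequence of crossings, the most of the 6 that can be at the island as the skiff arrives there on crossing 11 is 5 — never all 6.
So no plan with fewer than 13 crossings exists, and this one achieves 13:
1. Smuggler goes to the island with Dara.  [the mainland: Hana, Jules, Noor, Quin, Rhea | the island: Dara]
2. Smuggler goes back to the mainland alone.  [the mainland: Hana, Jules, Noor, Quin, Rhea | the island: Dara]
3. Smuggler goes to the island with Quin.  [the mainland: Hana, Jules, Noor, Rhea | the island: Dara, Quin]
4. Smuggler goes back to the mainland with Dara.  [the mainland: Dara, Hana, Jules, Noor, Rhea | the island: Quin]
5. Smuggler goes to the island with Rhea.  [the mainland: Dara, Hana, Jules, Noor | the island: Quin, Rhea]
6. Smuggler goes back to the mainland alone.  [the mainland: Dara, Hana, Jules, Noor | the island: Quin, Rhea]
7. Smuggler goes to the island with Jules.  [the mainland: Dara, Hana, Noor | the island: Jules, Quin, Rhea]
8. Smuggler goes back to the mainland alone.  [the mainland: Dara, Hana, Noor | the island: Jules, Quin, Rhea]
9. Smuggler goes to the island with Noor.  [the mainland: Dara, Hana | the island: Jules, Noor, Quin, Rhea]
10. Smuggler goes back to the mainland alone.  [the mainland: Dara, Hana | the island: Jules, Noor, Quin, Rhea]
11. Smuggler goes to the island with Hana.  [the mainland: Dara | the island: Hana, Jules, Noor, Quin, Rhea]
12. Smuggler goes back to the mainland alone.  [the mainland: Dara | the island: Hana, Jules, Noor, Quin, Rhea]
13. Smuggler goes to the island with Dara.  [the mainland: — | the island: Dara, Hana, Jules, Noor, Quin, Rhea]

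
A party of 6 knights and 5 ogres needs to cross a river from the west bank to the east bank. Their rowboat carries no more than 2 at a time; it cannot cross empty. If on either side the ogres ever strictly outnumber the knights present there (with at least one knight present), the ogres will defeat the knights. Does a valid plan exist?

1. 2 ogres → the east bank.  (the west bank: 6K 3O; the east bank: 0K 2O)
2. 1 ogre ← the west bank.  (the west bank: 6K 4O; the east bank: 0K 1O)
3. 2 ogres → the east bank.  (the west bank: 6K 2O; the east bank: 0K 3O)
4. 1 ogre ← the west bank.  (the west bank: 6K 3O; the east bank: 0K 2O)
5. 2 knights → the east bank.  (the west bank: 4K 3O; the east bank: 2K 2O)
6. 1 ogre ← the west bank.  (the west bank: 4K 4O; the east bank: 2K 1O)
7. 1 knight and 1 ogre → the east bank.  (the west bank: 3K 3O; the east bank: 3K 2O)
8. 1 knight ← the west bank.  (the west bank: 4K 3O; the east bank: 2K 2O)
9. 1 knight and 1 ogre → the east bank.  (the west bank: 3K 2O; the east bank: 3K 3O)
10. 1 ogre ← the west bank.  (the west bank: 3K 3O; the east bank: 3K 2O)
11. 1 knight and 1 ogre → the east bank.  (the west bank: 2K 2O; the east bank: 4K 3O)
12. 1 knight ← the west bank.  (the west bank: 3K 2O; the east bank: 3K 3O)
13. 1 knight and 1 ogre → the east bank.  (the west bank: 2K 1O; the east bank: 4K 4O)
14. 1 ogre ← the west bank.  (the west bank: 2K 2O; the east bank: 4K 3O)
15. 1 knight and 1 ogre → the east bank.  (the west bank: 1K 1O; the east bank: 5K 4O)
16. 1 knight ← the west bank.  (the west bank: 2K 1O; the east bank: 4K 4O)
17. 1 knight and 1 ogre → the east bank.  (the west bank: 1K 0O; the east bank: 5K 5O)
18. 1 ogre ← the west bank.  (the west bank: 1K 1O; the east bank: 5K 4O)
19. 1 knight and 1 ogre → the east bank.  (the west bank: 0K 0O; the east bank: 6K 5O)

Yes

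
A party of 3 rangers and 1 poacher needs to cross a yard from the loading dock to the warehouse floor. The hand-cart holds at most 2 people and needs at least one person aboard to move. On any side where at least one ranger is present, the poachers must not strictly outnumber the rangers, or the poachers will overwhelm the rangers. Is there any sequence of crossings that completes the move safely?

1. 1 ranger and 1 poacher → the warehouse floor.  (the loading dock: 2R 0P; the warehouse floor: 1R 1P)
2. 1 poacher ← the loading dock.  (the loading dock: 2R 1P; the warehouse floor: 1R 0P)
3. 1 ranger and 1 poacher → the warehouse floor.  (the loading dock: 1R 0P; the warehouse floor: 2R 1P)
4. 1 poacher ← the loading dock.  (the loading dock: 1R 1P; the warehouse floor: 2R 0P)
5. 1 ranger and 1 poacher → the warehouse floor.  (the loading dock: 0R 0P; the warehouse floor: 3R 1P)

Yes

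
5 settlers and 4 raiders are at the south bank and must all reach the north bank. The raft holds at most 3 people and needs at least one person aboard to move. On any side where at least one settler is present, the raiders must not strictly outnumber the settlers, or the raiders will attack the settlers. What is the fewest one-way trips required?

7

Counting alone: each trip to the north bank takes at most 3 across and each return brings at least 1 back, so after t trips out (and t−1 returns) at most 3t − (t−1) of the 9 are across; that first reaches 9 at t = 4, so at least 7 crossings are needed.
The plan below uses exactly 7 crossings, so it is optimal:
1. 3 raiders → the north bank.  (the south bank: 5S 1R; the north bank: 0S 3R)
2. 1 raider ← the south bank.  (the south bank: 5S 2R; the north bank: 0S 2R)
3. 3 settlers → the north bank.  (the south bank: 2S 2R; the north bank: 3S 2R)
4. 1 settler ← the south bank.  (the south bank: 3S 2R; the north bank: 2S 2R)
5. 2 settlers and 1 raider → the north bank.  (the south bank: 1S 1R; the north bank: 4S 3R)
6. 1 settler ← the south bank.  (the south bank: 2S 1R; the north bank: 3S 3R)
7. 2 settlers and 1 raider → the north bank.  (the south bank: 0S 0R; the north bank: 5S 4R)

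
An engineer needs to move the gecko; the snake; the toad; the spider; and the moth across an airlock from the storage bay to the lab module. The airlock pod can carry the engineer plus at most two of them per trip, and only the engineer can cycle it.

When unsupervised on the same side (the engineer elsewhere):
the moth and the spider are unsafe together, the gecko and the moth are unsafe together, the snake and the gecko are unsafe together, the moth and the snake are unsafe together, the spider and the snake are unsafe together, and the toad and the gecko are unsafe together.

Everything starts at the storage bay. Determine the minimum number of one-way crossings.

impossible

Whatever the first load, the items left behind include a forbidden pair without the engineer. No opening move is safe, so no plan exists.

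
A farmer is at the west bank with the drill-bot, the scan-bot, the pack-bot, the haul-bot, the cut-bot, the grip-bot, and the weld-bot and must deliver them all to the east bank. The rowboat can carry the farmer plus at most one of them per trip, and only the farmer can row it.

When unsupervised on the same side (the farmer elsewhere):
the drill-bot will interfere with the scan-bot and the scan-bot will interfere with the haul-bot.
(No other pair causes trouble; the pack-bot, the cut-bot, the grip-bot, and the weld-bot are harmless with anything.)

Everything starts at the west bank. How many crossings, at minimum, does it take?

15

Counting alone: the farmer can take at most 1 across per trip to the east bank, so moving all 7 needs at least 7 loaded trips out, with a return between consecutive ones — at least 13 crossings.
The safety rule pushes this higher. Following every safe sequence of crossings, the most of the 7 that can be at the east bank as the rowboat arrives there on crossing 13 is 6 — never all 7.
So no plan with fewer than 15 crossings exists, and this one achieves 15:
1. Farmer goes to the east bank with the scan-bot.  [the west bank: the cut-bot, the drill-bot, the grip-bot, the haul-bot, the pack-bot, the weld-bot | the east bank: the scan-bot]
2. Farmer goes back to the west bank alone.  [the west bank: the cut-bot, the drill-bot, the grip-bot, the haul-bot, the pack-bot, the weld-bot | the east bank: the scan-bot]
3. Farmer goes to the east bank with the drill-bot.  [the west bank: the cut-bot, the grip-bot, the haul-bot, the pack-bot, the weld-bot | the east bank: the drill-bot, the scan-bot]
4. Farmer goes back to the west bank with the scan-bot.  [the west bank: the cut-bot, the grip-bot, the haul-bot, the pack-bot, the scan-bot, the weld-bot | the east bank: the drill-bot]
5. Farmer goes to the east bank with the haul-bot.  [the west bank: the cut-bot, the grip-bot, the pack-bot, the scan-bot, the weld-bot | the east bank: the drill-bot, the haul-bot]
6. Farmer goes back to the west bank alone.  [the west bank: the cut-bot, the grip-bot, the pack-bot, the scan-bot, the weld-bot | the east bank: the drill-bot, the haul-bot]
7. Farmer goes to the east bank with the pack-bot.  [the west bank: the cut-bot, the grip-bot, the scan-bot, the weld-bot | the east bank: the drill-bot, the haul-bot, the pack-bot]
8. Farmer goes back to the west bank alone.  [the west bank: the cut-bot, the grip-bot, the scan-bot, the weld-bot | the east bank: the drill-bot, the haul-bot, the pack-bot]
9. Farmer goes to the east bank with the cut-bot.  [the west bank: the grip-bot, the scan-bot, the weld-bot | the east bank: the cut-bot, the drill-bot, the haul-bot, the pack-bot]
10. Farmer goes back to the west bank alone.  [the west bank: the grip-bot, the scan-bot, the weld-bot | the east bank: the cut-bot, the drill-bot, the haul-bot, the pack-bot]
11. Farmer goes to the east bank with the grip-bot.  [the west bank: the scan-bot, the weld-bot | the east bank: the cut-bot, the drill-bot, the grip-bot, the haul-bot, the pack-bot]
12. Farmer goes back to the west bank alone.  [the west bank: the scan-bot, the weld-bot | the east bank: the cut-bot, the drill-bot, the grip-bot, the haul-bot, the pack-bot]
13. Farmer goes to the east bank with the weld-bot.  [the west bank: the scan-bot | the east bank: the cut-bot, the drill-bot, the grip-bot, the haul-bot, the pack-bot, the weld-bot]
14. Farmer goes back to the west bank alone.  [the west bank: the scan-bot | the east bank: the cut-bot, the drill-bot, the grip-bot, the haul-bot, the pack-bot, the weld-bot]
15. Farmer goes to the east bank with the scan-bot.  [the west bank: — | the east bank: the cut-bot, the drill-bot, the grip-bot, the haul-bot, the pack-bot, the scan-bot, the weld-bot]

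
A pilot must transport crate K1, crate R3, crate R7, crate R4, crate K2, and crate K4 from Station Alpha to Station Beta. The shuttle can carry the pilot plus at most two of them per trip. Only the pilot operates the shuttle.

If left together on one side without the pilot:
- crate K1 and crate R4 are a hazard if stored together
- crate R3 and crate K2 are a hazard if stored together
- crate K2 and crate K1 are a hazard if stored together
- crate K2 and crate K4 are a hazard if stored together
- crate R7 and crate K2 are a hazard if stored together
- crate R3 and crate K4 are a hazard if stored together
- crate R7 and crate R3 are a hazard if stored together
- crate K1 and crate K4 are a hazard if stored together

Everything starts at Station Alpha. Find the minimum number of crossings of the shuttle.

impossible

Whatever the first load, the items left behind include a forbidden pair without the pilot. No opening move is safe, so no plan exists.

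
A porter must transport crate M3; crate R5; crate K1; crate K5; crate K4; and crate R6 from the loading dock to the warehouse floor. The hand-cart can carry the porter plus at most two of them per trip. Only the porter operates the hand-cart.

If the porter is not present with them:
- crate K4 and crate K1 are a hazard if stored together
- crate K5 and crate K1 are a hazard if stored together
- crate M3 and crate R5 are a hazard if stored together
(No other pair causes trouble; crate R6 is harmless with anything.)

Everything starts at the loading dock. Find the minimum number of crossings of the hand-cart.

Counting alone: the porter can take at most 2 across per trip to the warehouse floor, so moving all 6 needs at least 3 loaded trips out, with a return between consecutive ones — at least 5 crossings.
The safety rule pushes this higher. Following every safe sequence of crossings, the most of the 6 that can be at the warehouse floor as the hand-cart arrives there on crossing 5 is 5 — never all 6.
So no plan with fewer than 7 crossings exists, and this one achieves 7:
1. Porter goes to the warehouse floor with crate K1 and crate M3.  [the loading dock: crate K4, crate K5, crate R5, crate R6 | the warehouse floor: crate K1, crate M3]
2. Porter goes back to the loading dock alone.  [the loading dock: crate K4, crate K5, crate R5, crate R6 | the warehouse floor: crate K1, crate M3]
3. Porter goes to the warehouse floor with crate K5.  [the loading dock: crate K4, crate R5, crate R6 | the warehouse floor: crate K1, crate K5, crate M3]
4. Porter goes back to the loading dock with crate K1.  [the loading dock: crate K1, crate K4, crate R5, crate R6 | the warehouse floor: crate K5, crate M3]
5. Porter goes to the warehouse floor with crate K4 and crate R6.  [the loading dock: crate K1, crate R5 | the warehouse floor: crate K4, crate K5, crate M3, crate R6]
6. Porter goes back to the loading dock alone.  [the loading dock: crate K1, crate R5 | the warehouse floor: crate K4, crate K5, crate M3, crate R6]
7. Porter goes to the warehouse floor with crate K1 and crate R5.  [the loading dock: — | the warehouse floor: crate K1, crate K4, crate K5, crate M3, crate R5, crate R6]

7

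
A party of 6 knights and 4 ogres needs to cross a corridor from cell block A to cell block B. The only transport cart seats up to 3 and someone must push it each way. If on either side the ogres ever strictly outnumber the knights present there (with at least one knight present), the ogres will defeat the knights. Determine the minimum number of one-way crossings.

Counting alone: each trip to cell block B takes at most 3 across and each return brings at least 1 back, so after t trips out (and t−1 returns) at most 3t − (t−1) of the 10 are across; that first reaches 10 at t = 5, so at least 9 crossings are needed.
The plan below uses exactly 9 crossings, so it is optimal:
1. 2 ogres → cell block B.  (cell block A: 6K 2O; cell block B: 0K 2O)
2. 1 ogre ← cell block A.  (cell block A: 6K 3O; cell block B: 0K 1O)
3. 3 ogres → cell block B.  (cell block A: 6K 0O; cell block B: 0K 4O)
4. 1 ogre ← cell block A.  (cell block A: 6K 1O; cell block B: 0K 3O)
5. 3 knights → cell block B.  (cell block A: 3K 1O; cell block B: 3K 3O)
6. 1 ogre ← cell block A.  (cell block A: 3K 2O; cell block B: 3K 2O)
7. 1 knight and 2 ogres → cell block B.  (cell block A: 2K 0O; cell block B: 4K 4O)
8. 1 ogre ← cell block A.  (cell block A: 2K 1O; cell block B: 4K 3O)
9. 2 knights and 1 ogre → cell block B.  (cell block A: 0K 0O; cell block B: 6K 4O)

9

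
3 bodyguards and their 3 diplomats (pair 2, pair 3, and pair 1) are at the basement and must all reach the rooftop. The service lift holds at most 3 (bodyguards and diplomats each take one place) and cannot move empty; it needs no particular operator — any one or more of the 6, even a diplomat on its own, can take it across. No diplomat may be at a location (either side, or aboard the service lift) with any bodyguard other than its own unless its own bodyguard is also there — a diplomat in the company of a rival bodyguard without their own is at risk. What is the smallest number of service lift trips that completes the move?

5

Counting alone: each trip to the rooftop takes at most 3 across and each return brings at least 1 back, so after t trips out (and t−1 returns) at most 3t − (t−1) of the 6 are across; that first reaches 6 at t = 3, so at least 5 crossings are needed.
The plan below uses exactly 5 crossings, so it is optimal:
1. bodyguard 2 and diplomat 2 cross → the rooftop.
2. bodyguard 2 crosses ← the basement.
3. bodyguard 1, bodyguard 2, and bodyguard 3 cross → the rooftop.
4. diplomat 2 crosses ← the basement.
5. diplomat 1, diplomat 2, and diplomat 3 cross → the rooftop.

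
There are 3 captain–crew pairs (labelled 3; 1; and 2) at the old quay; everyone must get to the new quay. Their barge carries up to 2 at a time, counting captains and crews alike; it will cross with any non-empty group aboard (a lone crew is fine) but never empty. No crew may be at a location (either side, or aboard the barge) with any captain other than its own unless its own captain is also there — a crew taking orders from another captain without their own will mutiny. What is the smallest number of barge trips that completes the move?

11

Counting alone: each trip to the new quay takes at most 2 across and each return brings at least 1 back, so after t trips out (and t−1 returns) at most 2t − (t−1) of the 6 are across; that first reaches 6 at t = 5, so at least 9 crossings are needed.
The safety rule pushes this higher. Following every safe sequence of crossings, the most of the 6 that can be at the new quay as the barge arrives there on crossing 9 is 5 — never all 6.
So no plan with fewer than 11 crossings exists, and this one achieves 11:
1. captain 3 and crew 3 cross → the new quay.
2. captain 3 crosses ← the old quay.
3. crew 1 and crew 2 cross → the new quay.
4. crew 3 crosses ← the old quay.
5. captain 1 and captain 2 cross → the new quay.
6. captain 1 and crew 1 cross ← the old quay.
7. captain 1 and captain 3 cross → the new quay.
8. crew 2 crosses ← the old quay.
9. crew 1 and crew 3 cross → the new quay.
10. captain 2 crosses ← the old quay.
11. captain 2 and crew 2 cross → the new quay.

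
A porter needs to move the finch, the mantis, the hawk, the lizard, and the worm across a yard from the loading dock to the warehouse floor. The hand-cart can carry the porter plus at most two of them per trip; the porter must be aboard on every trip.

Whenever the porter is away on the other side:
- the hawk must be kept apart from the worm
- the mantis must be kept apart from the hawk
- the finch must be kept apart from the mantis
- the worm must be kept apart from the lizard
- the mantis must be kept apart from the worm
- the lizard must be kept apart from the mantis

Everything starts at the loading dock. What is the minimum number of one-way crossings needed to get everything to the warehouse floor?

7

Counting alone: the porter can take at most 2 across per trip to the warehouse floor, so moving all 5 needs at least 3 loaded trips out, with a return between consecutive ones — at least 5 crossings.
The safety rule pushes this higher. Following every safe sequence of crossings, the most of the 5 that can be at the warehouse floor as the hand-cart arrives there on crossing 5 is 4 — never all 5.
So no plan with fewer than 7 crossings exists, and this one achieves 7:
1. Porter goes to the warehouse floor with the mantis and the worm.
2. Porter goes back to the loading dock with the mantis.
3. Porter goes to the warehouse floor with the finch and the mantis.
4. Porter goes back to the loading dock with the mantis.
5. Porter goes to the warehouse floor with the hawk and the lizard.
6. Porter goes back to the loading dock with the worm.
7. Porter goes to the warehouse floor with the mantis and the worm.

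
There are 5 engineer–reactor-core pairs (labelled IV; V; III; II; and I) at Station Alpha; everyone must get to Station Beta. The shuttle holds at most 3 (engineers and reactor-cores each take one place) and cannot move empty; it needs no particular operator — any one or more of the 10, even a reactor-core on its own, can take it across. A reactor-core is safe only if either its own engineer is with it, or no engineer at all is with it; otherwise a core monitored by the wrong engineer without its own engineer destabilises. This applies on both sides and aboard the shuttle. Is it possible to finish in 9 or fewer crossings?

No

Counting alone: each trip to Station Beta takes at most 3 across and each return brings at least 1 back, so after t trips out (and t−1 returns) at most 3t − (t−1) of the 10 are across; that first reaches 10 at t = 5, so at least 9 crossings are needed.
The safety rule pushes this higher. Following every safe sequence of crossings, the most of the 10 that can be at Station Beta as the shuttle arrives there on crossing 9 is 9 — never all 10.
So the move cannot be finished within 9 crossings. (The shortest complete plan takes 11:)
1. engineer IV and reactor-core IV cross → Station Beta.
2. engineer IV crosses ← Station Alpha.
3. reactor-core II, reactor-core III, and reactor-core V cross → Station Beta.
4. reactor-core IV crosses ← Station Alpha.
5. engineer II, engineer III, and engineer V cross → Station Beta.
6. engineer V and reactor-core V cross ← Station Alpha.
7. engineer I, engineer IV, and engineer V cross → Station Beta.
8. reactor-core III crosses ← Station Alpha.
9. reactor-core IV and reactor-core V cross → Station Beta.
10. reactor-core IV crosses ← Station Alpha.
11. reactor-core I, reactor-core III, and reactor-core IV cross → Station Beta.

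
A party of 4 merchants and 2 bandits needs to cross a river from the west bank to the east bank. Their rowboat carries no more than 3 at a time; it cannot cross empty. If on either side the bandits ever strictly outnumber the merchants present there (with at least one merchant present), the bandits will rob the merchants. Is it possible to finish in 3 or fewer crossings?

No

Counting alone: each trip to the east bank takes at most 3 across and each return brings at least 1 back, so after t trips out (and t−1 returns) at most 3t − (t−1) of the 6 are across; that first reaches 6 at t = 3, so at least 5 crossings are needed.
Since 3 < 5, 3 crossings cannot be enough. (The shortest complete plan in fact takes 5:)
1. 2 bandits → the east bank.  (the west bank: 4M 0B; the east bank: 0M 2B)
2. 1 bandit ← the west bank.  (the west bank: 4M 1B; the east bank: 0M 1B)
3. 2 merchants and 1 bandit → the east bank.  (the west bank: 2M 0B; the east bank: 2M 2B)
4. 1 bandit ← the west bank.  (the west bank: 2M 1B; the east bank: 2M 1B)
5. 2 merchants and 1 bandit → the east bank.  (the west bank: 0M 0B; the east bank: 4M 2B)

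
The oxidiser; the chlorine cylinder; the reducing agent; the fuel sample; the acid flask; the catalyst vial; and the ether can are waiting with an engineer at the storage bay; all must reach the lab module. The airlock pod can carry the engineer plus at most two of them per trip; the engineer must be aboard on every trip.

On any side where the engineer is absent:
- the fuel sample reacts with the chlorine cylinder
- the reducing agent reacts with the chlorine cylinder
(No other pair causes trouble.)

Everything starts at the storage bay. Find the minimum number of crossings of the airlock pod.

Counting alone: the engineer can take at most 2 across per trip to the lab module, so moving all 7 needs at least 4 loaded trips out, with a return between consecutive ones — at least 7 crossings.
The plan below uses exactly 7 crossings, so it is optimal:
1. Engineer goes to the lab module with the chlorine cylinder.
2. Engineer goes back to the storage bay alone.
3. Engineer goes to the lab module with the acid flask and the oxidiser.
4. Engineer goes back to the storage bay alone.
5. Engineer goes to the lab module with the catalyst vial and the ether can.
6. Engineer goes back to the storage bay alone.
7. Engineer goes to the lab module with the fuel sample and the reducing agent.

7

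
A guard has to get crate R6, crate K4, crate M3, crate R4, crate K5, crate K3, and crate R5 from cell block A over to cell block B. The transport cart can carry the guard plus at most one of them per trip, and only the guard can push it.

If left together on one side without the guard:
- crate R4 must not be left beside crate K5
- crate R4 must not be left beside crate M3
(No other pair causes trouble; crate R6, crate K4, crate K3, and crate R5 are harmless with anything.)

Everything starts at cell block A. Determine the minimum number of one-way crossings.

15

Counting alone: the guard can take at most 1 across per trip to cell block B, so moving all 7 needs at least 7 loaded trips out, with a return between consecutive ones — at least 13 crossings.
The safety rule pushes this higher. Following every safe sequence of crossings, the most of the 7 that can be at cell block B as the transport cart arrives there on crossing 13 is 6 — never all 7.
So no plan with fewer than 15 crossings exists, and this one achieves 15:
1. Guard goes to cell block B with crate R4.
2. Guard goes back to cell block A alone.
3. Guard goes to cell block B with crate R6.
4. Guard goes back to cell block A alone.
5. Guard goes to cell block B with crate K4.
6. Guard goes back to cell block A alone.
7. Guard goes to cell block B with crate M3.
8. Guard goes back to cell block A with crate R4.
9. Guard goes to cell block B with crate K5.
10. Guard goes back to cell block A alone.
11. Guard goes to cell block B with crate K3.
12. Guard goes back to cell block A alone.
13. Guard goes to cell block B with crate R5.
14. Guard goes back to cell block A alone.
15. Guard goes to cell block B with crate R4.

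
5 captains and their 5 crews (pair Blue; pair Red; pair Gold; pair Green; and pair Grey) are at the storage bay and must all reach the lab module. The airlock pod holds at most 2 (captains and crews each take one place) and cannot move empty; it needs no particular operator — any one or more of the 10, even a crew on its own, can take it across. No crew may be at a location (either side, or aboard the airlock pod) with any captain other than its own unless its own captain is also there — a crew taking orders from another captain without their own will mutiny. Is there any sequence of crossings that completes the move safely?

Following every safe sequence of crossings from the start, the most of the 10 that can be at the lab module as the airlock pod arrives there on crossings 1, 3, 5, 7 is 2, 3, 4, 5 respectively; the best ever achieved is 5 of 10.
From crossing 9 on, no configuration arises that was not already reachable earlier: only 82 distinct safe configurations (who is on which side, and where the airlock pod is) can ever be reached, none of them has everyone across, and every continuation just revisits them. So no valid plan exists.

No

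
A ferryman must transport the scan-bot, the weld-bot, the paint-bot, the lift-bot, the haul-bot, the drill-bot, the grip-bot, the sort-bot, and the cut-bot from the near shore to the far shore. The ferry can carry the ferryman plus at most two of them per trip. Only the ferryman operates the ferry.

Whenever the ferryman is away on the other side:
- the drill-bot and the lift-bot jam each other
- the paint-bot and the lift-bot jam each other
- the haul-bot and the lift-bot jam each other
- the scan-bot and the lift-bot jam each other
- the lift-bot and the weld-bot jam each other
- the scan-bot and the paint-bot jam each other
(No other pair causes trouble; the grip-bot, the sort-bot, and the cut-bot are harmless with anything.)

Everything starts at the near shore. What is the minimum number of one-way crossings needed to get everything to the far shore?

15

Counting alone: the ferryman can take at most 2 across per trip to the far shore, so moving all 9 needs at least 5 loaded trips out, with a return between consecutive ones — at least 9 crossings.
The safety rule pushes this higher. Following every safe sequence of crossings, the most of the 9 that can be at the far shore as the ferry arrives there on crossings 9, 11, 13 is 6, 7, 8 respectively — never all 9.
So no plan with fewer than 15 crossings exists, and this one achieves 15:
1. Ferryman goes to the far shore with the lift-bot and the scan-bot.
2. Ferryman goes back to the near shore with the scan-bot.
3. Ferryman goes to the far shore with the scan-bot and the weld-bot.
4. Ferryman goes back to the near shore with the lift-bot.
5. Ferryman goes to the far shore with the haul-bot and the lift-bot.
6. Ferryman goes back to the near shore with the lift-bot.
7. Ferryman goes to the far shore with the drill-bot and the paint-bot.
8. Ferryman goes back to the near shore with the scan-bot.
9. Ferryman goes to the far shore with the grip-bot and the scan-bot.
10. Ferryman goes back to the near shore with the scan-bot.
11. Ferryman goes to the far shore with the scan-bot and the sort-bot.
12. Ferryman goes back to the near shore with the scan-bot.
13. Ferryman goes to the far shore with the cut-bot and the scan-bot.
14. Ferryman goes back to the near shore with the scan-bot.
15. Ferryman goes to the far shore with the lift-bot and the scan-bot.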